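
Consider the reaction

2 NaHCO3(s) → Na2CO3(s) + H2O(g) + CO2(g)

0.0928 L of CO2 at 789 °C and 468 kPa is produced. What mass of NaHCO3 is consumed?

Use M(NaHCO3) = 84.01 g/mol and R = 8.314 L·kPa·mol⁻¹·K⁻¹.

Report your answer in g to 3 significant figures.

n(CO2) = PV/RT = (468 × 0.0928) / (8.314 × 1062.15) = 0.004918 mol
n(NaHCO3) = (2/1) × 0.004918 = 0.009836 mol
m(NaHCO3) = 0.009836 × 84.01 = 0.8263 g

0.826 g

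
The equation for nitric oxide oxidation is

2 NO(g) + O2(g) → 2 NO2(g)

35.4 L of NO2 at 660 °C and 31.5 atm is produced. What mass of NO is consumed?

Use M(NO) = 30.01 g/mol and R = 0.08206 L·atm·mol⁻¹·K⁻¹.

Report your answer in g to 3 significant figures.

n(NO2) = PV/RT = (31.5 × 35.4) / (0.08206 × 933.15) = 14.56 mol
n(NO) = (2/2) × 14.56 = 14.56 mol
m(NO) = 14.56 × 30.01 = 436.9 g

437 g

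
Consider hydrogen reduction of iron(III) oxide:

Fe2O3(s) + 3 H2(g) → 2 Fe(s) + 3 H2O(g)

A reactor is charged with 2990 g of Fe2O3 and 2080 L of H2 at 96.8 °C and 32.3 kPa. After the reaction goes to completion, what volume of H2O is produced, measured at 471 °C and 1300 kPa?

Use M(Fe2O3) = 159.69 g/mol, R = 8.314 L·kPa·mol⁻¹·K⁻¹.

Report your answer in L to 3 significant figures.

104 L

n(Fe2O3) = 2990 / 159.69 = 18.72 mol
n(H2) = PV/RT = (32.3 × 2080) / (8.314 × 369.95) = 21.84 mol
For 18.72 mol Fe2O3, stoichiometry requires (3/1) × 18.72 = 56.16 mol H2; 21.84 mol is available, so H2 is limiting.
n(H2O) = (3/3) × 21.84 = 21.84 mol
V(H2O) = nRT/P = 21.84 × 8.314 × 744.15 / 1300 = 103.9 L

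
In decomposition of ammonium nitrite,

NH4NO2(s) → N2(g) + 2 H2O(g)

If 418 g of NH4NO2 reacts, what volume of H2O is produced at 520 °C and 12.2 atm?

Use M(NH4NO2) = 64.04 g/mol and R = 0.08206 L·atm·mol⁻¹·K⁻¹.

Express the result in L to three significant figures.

69.6 L

n(NH4NO2) = 418.0 / 64.04 = 6.527 mol
n(H2O) = (2/1) × 6.527 = 13.05 mol
V = nRT/P = 13.05 × 0.08206 × 793.15 / 12.2 = 69.62 L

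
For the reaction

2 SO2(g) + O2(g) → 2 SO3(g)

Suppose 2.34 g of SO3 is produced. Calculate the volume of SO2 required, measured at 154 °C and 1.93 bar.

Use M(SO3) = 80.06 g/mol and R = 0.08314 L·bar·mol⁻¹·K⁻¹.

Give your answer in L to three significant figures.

n(SO3) = 2.340 / 80.06 = 0.02923 mol
n(SO2) = (2/2) × 0.02923 = 0.02923 mol
V = nRT/P = 0.02923 × 0.08314 × 427.15 / 1.93 = 0.5379 L

0.538 L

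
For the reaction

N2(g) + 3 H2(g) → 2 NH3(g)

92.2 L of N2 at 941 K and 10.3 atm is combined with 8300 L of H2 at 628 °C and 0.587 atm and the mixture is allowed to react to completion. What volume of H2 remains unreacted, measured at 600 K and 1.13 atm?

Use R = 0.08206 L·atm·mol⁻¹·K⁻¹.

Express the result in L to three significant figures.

n(N2) = PV/RT = (10.3 × 92.2) / (0.08206 × 941) = 12.30 mol
n(H2) = PV/RT = (0.587 × 8300) / (0.08206 × 901.15) = 65.89 mol
For 12.30 mol N2, stoichiometry requires (3/1) × 12.30 = 36.90 mol H2; 65.89 mol is available, so N2 is limiting.
n(H2) consumed = (3/1) × 12.30 = 36.90 mol; remaining = 65.89 − 36.90 = 28.99 mol
V(H2) = nRT/P = 28.99 × 0.08206 × 600 / 1.13 = 1263 L

1260 L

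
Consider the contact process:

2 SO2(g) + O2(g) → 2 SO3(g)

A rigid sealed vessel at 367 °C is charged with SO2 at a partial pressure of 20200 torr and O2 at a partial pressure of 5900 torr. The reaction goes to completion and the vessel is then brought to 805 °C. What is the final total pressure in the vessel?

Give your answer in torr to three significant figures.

With V and T fixed, P_i ∝ n_i, so the mole ratios apply directly to partial pressures at 367 °C.
P(O2) required for 20200 torr of SO2 = (1/2) × 20200 = 10100 torr; available 5900 torr, so O2 is limiting.
P(SO2) remaining = 20200 − (2/1) × 5900 = 8400 torr
P(gaseous products) = (2)/1 × 5900 = 11800 torr
P_total at 367 °C = 8400 + 11800 = 20200 torr
Scaling to 805 °C: P = 20200 × 1078.15/640.15 = 34020 torr

34000 torr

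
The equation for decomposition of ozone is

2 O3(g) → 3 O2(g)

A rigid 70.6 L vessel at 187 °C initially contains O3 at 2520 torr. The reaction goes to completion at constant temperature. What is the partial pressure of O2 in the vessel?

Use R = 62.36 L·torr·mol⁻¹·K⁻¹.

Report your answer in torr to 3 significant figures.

n(O3)₀ = PV/RT = (2520 × 70.6) / (62.36 × 460.15) = 6.200 mol
n(O2) = (3/2) × 6.200 = 9.300 mol
P(O2) = nRT/V = 9.300 × 62.36 × 460.15 / 70.6 = 3780 torr

3780 torr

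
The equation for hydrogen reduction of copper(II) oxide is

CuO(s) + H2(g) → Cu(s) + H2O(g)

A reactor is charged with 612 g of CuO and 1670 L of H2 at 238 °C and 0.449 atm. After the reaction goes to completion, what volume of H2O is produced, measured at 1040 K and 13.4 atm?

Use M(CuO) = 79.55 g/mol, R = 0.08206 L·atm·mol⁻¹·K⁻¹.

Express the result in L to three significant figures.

49.0 L

n(CuO) = 612 / 79.55 = 7.693 mol
n(H2) = PV/RT = (0.449 × 1670) / (0.08206 × 511.15) = 17.88 mol
For 7.693 mol CuO, stoichiometry requires (1/1) × 7.693 = 7.693 mol H2; 17.88 mol is available, so CuO is limiting.
n(H2O) = (1/1) × 7.693 = 7.693 mol
V(H2O) = nRT/P = 7.693 × 0.08206 × 1040 / 13.4 = 49.00 L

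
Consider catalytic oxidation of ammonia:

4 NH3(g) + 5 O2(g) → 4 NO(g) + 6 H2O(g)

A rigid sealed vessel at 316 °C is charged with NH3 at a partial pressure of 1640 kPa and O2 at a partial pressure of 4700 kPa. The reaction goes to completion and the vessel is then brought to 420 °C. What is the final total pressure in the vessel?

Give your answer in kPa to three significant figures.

7940 kPa

With V and T fixed, P_i ∝ n_i, so the mole ratios apply directly to partial pressures at 316 °C.
P(O2) required for 1640 kPa of NH3 = (5/4) × 1640 = 2050 kPa; available 4700 kPa, so NH3 is limiting.
P(O2) remaining = 4700 − (5/4) × 1640 = 2650 kPa
P(gaseous products) = (4+6)/4 × 1640 = 4100 kPa
P_total at 316 °C = 2650 + 4100 = 6750 kPa
Scaling to 420 °C: P = 6750 × 693.15/589.15 = 7942 kPa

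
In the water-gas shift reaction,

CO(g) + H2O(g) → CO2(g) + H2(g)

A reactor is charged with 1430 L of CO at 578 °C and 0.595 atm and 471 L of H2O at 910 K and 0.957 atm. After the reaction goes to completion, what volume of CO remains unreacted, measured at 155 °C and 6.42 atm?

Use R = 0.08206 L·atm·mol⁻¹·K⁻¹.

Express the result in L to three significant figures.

n(CO) = PV/RT = (0.595 × 1430) / (0.08206 × 851.15) = 12.18 mol
n(H2O) = PV/RT = (0.957 × 471) / (0.08206 × 910) = 6.036 mol
For 12.18 mol CO, stoichiometry requires (1/1) × 12.18 = 12.18 mol H2O; 6.036 mol is available, so H2O is limiting.
n(CO) consumed = (1/1) × 6.036 = 6.036 mol; remaining = 12.18 − 6.036 = 6.144 mol
V(CO) = nRT/P = 6.144 × 0.08206 × 428.15 / 6.42 = 33.62 L

33.6 L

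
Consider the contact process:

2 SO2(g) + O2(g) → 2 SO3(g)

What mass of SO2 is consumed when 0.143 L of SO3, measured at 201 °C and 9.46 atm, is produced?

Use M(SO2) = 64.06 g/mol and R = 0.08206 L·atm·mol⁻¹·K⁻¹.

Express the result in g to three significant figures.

2.23 g

n(SO3) = PV/RT = (9.46 × 0.143) / (0.08206 × 474.15) = 0.03477 mol
n(SO2) = (2/2) × 0.03477 = 0.03477 mol
m(SO2) = 0.03477 × 64.06 = 2.227 g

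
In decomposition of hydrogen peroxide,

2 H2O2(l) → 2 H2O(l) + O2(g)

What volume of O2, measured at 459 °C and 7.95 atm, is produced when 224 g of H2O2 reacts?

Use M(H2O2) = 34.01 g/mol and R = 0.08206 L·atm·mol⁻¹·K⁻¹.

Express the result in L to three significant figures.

24.9 L

n(H2O2) = 224.0 / 34.01 = 6.586 mol
n(O2) = (1/2) × 6.586 = 3.293 mol
V = nRT/P = 3.293 × 0.08206 × 732.15 / 7.95 = 24.89 L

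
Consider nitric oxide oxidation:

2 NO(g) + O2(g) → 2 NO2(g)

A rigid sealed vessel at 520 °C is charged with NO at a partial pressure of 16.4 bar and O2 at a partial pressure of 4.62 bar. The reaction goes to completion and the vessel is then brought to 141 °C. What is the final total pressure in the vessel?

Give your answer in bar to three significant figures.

Because the vessel is rigid and T is held at 520 °C, work the stoichiometry in partial pressures (P_i = n_iRT/V).
P(O2) required for 16.4 bar of NO = (1/2) × 16.4 = 8.200 bar; available 4.62 bar, so O2 is limiting.
P(NO) remaining = 16.4 − (2/1) × 4.62 = 7.160 bar
P(gaseous products) = (2)/1 × 4.62 = 9.240 bar
P_total at 520 °C = 7.160 + 9.240 = 16.40 bar
Scaling to 141 °C: P = 16.40 × 414.15/793.15 = 8.563 bar

8.56 bar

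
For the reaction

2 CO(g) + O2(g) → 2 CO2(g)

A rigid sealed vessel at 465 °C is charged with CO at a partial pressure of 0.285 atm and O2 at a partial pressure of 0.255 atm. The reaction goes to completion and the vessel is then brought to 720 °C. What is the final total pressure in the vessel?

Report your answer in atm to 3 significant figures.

Because the vessel is rigid and T is held at 465 °C, work the stoichiometry in partial pressures (P_i = n_iRT/V).
P(O2) required for 0.285 atm of CO = (1/2) × 0.285 = 0.1425 atm; available 0.255 atm, so CO is limiting.
P(O2) remaining = 0.255 − (1/2) × 0.285 = 0.1125 atm
P(gaseous products) = (2)/2 × 0.285 = 0.2850 atm
P_total at 465 °C = 0.1125 + 0.2850 = 0.3975 atm
Scaling to 720 °C: P = 0.3975 × 993.15/738.15 = 0.5348 atm

0.535 atm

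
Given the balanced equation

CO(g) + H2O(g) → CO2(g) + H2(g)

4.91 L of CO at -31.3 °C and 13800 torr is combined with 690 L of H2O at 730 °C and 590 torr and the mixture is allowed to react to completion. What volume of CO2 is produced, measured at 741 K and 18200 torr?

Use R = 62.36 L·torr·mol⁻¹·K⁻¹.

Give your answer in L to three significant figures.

11.4 L

n(CO) = PV/RT = (13800 × 4.91) / (62.36 × 241.85) = 4.493 mol
n(H2O) = PV/RT = (590 × 690) / (62.36 × 1003.15) = 6.508 mol
For 4.493 mol CO, stoichiometry requires (1/1) × 4.493 = 4.493 mol H2O; 6.508 mol is available, so CO is limiting.
n(CO2) = (1/1) × 4.493 = 4.493 mol
V(CO2) = nRT/P = 4.493 × 62.36 × 741 / 18200 = 11.41 L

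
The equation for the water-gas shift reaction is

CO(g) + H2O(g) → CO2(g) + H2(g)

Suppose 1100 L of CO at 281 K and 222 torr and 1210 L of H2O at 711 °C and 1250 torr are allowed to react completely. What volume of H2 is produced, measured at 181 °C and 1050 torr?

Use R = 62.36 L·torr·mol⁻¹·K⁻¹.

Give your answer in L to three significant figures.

376 L

n(CO) = PV/RT = (222 × 1100) / (62.36 × 281) = 13.94 mol
n(H2O) = PV/RT = (1250 × 1210) / (62.36 × 984.15) = 24.64 mol
For 13.94 mol CO, stoichiometry requires (1/1) × 13.94 = 13.94 mol H2O; 24.64 mol is available, so CO is limiting.
n(H2) = (1/1) × 13.94 = 13.94 mol
V(H2) = nRT/P = 13.94 × 62.36 × 454.15 / 1050 = 376.0 L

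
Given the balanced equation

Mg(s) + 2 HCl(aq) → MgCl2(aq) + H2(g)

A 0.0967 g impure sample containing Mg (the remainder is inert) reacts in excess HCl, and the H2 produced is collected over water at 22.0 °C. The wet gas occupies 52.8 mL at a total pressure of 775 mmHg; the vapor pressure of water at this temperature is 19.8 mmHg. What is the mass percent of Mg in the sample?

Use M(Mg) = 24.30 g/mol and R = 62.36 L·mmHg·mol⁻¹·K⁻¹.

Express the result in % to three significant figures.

P(H2) = 775 − 19.8 = 755.2 mmHg
n(H2) = PV/RT = (755.2 × 0.05280) / (62.36 × 295.15) = 0.002166 mol
n(Mg) = (1/1) × 0.002166 = 0.002166 mol
m(Mg) = 0.002166 × 24.30 = 0.05263 g
%Mg = 0.05263 / 0.0967 × 100 = 54.43%

54.4 %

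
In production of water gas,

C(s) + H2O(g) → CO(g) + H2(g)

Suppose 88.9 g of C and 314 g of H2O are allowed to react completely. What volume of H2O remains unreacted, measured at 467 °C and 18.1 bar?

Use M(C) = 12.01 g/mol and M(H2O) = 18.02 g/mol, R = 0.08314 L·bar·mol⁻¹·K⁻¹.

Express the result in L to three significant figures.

n(C) = 88.9 / 12.01 = 7.402 mol
n(H2O) = 314 / 18.02 = 17.43 mol
For 7.402 mol C, stoichiometry requires (1/1) × 7.402 = 7.402 mol H2O; 17.43 mol is available, so C is limiting.
n(H2O) consumed = (1/1) × 7.402 = 7.402 mol; remaining = 17.43 − 7.402 = 10.03 mol
V(H2O) = nRT/P = 10.03 × 0.08314 × 740.15 / 18.1 = 34.10 L

34.1 L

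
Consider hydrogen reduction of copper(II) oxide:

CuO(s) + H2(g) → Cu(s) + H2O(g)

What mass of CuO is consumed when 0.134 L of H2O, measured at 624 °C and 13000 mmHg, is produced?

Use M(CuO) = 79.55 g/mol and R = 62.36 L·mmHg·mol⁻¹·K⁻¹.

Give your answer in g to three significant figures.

n(H2O) = PV/RT = (13000 × 0.134) / (62.36 × 897.15) = 0.03114 mol
n(CuO) = (1/1) × 0.03114 = 0.03114 mol
m(CuO) = 0.03114 × 79.55 = 2.477 g

2.48 g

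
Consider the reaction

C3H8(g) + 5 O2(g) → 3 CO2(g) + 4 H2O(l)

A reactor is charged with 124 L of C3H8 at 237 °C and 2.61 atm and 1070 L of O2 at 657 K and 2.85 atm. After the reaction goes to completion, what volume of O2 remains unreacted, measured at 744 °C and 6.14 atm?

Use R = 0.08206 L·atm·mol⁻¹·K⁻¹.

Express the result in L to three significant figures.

n(C3H8) = PV/RT = (2.61 × 124) / (0.08206 × 510.15) = 7.731 mol
n(O2) = PV/RT = (2.85 × 1070) / (0.08206 × 657) = 56.56 mol
For 7.731 mol C3H8, stoichiometry requires (5/1) × 7.731 = 38.66 mol O2; 56.56 mol is available, so C3H8 is limiting.
n(O2) consumed = (5/1) × 7.731 = 38.66 mol; remaining = 56.56 − 38.66 = 17.90 mol
V(O2) = nRT/P = 17.90 × 0.08206 × 1017.15 / 6.14 = 243.3 L

243 L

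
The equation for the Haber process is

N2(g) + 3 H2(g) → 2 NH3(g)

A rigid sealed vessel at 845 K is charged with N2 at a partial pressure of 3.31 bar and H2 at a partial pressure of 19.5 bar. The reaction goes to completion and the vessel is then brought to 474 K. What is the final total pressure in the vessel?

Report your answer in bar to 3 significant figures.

At constant V, partial pressures at 845 K are proportional to moles, so apply stoichiometry directly to pressures.
P(H2) required for 3.31 bar of N2 = (3/1) × 3.31 = 9.930 bar; available 19.5 bar, so N2 is limiting.
P(H2) remaining = 19.5 − (3/1) × 3.31 = 9.570 bar
P(gaseous products) = (2)/1 × 3.31 = 6.620 bar
P_total at 845 K = 9.570 + 6.620 = 16.19 bar
Scaling to 474 K: P = 16.19 × 474/845 = 9.082 bar

9.08 bar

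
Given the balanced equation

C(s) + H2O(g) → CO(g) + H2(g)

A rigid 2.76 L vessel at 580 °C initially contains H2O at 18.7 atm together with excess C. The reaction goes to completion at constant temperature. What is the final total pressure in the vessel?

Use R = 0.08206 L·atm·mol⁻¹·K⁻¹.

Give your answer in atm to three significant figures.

37.4 atm

Rigid vessel, constant T ⇒ P scales with total gas moles (1 → 2).
P_final = (2/1) × 18.7 = 37.40 atm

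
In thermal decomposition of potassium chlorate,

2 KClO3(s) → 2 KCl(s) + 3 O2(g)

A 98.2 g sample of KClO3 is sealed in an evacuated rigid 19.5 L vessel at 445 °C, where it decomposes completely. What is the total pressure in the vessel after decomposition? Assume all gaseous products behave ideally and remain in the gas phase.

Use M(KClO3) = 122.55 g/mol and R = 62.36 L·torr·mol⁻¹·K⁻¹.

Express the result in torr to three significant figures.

n(KClO3) = 98.2 / 122.55 = 0.8013 mol
n(gas produced) = (3/2) × 0.8013 = 1.202 mol
P = nRT/V = 1.202 × 62.36 × 718.15 / 19.5 = 2761 torr

2760 torr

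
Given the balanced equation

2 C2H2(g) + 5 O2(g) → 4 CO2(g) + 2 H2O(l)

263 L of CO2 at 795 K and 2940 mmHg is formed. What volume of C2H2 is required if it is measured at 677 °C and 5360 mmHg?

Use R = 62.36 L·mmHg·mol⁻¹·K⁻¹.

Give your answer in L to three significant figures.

n(CO2) = PV/RT = (2940 × 263) / (62.36 × 795) = 15.60 mol
n(C2H2) = (2/4) × 15.60 = 7.800 mol
V = nRT/P = 7.800 × 62.36 × 950.15 / 5360 = 86.22 L

86.2 L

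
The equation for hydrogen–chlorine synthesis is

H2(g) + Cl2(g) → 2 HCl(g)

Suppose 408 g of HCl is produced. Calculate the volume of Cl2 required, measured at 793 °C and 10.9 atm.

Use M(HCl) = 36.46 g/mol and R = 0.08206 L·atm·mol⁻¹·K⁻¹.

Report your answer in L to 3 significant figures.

44.9 L

n(HCl) = 408.0 / 36.46 = 11.19 mol
n(Cl2) = (1/2) × 11.19 = 5.595 mol
V = nRT/P = 5.595 × 0.08206 × 1066.15 / 10.9 = 44.91 L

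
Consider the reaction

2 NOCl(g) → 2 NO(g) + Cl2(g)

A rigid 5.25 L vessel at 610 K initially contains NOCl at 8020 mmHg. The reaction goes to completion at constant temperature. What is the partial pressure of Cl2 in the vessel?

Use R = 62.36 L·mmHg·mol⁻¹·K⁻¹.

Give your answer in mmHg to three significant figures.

4010 mmHg

n(NOCl)₀ = PV/RT = (8020 × 5.25) / (62.36 × 610) = 1.107 mol
n(Cl2) = (1/2) × 1.107 = 0.5535 mol
P(Cl2) = nRT/V = 0.5535 × 62.36 × 610 / 5.25 = 4010 mmHg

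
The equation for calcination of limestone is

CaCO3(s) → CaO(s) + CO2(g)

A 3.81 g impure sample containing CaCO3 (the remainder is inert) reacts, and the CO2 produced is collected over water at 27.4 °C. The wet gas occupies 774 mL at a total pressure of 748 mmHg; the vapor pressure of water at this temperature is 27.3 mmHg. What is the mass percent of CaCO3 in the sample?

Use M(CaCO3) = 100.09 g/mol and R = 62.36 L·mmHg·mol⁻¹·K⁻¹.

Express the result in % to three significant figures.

P(CO2) = 748 − 27.3 = 720.7 mmHg
n(CO2) = PV/RT = (720.7 × 0.7740) / (62.36 × 300.55) = 0.02976 mol
n(CaCO3) = (1/1) × 0.02976 = 0.02976 mol
m(CaCO3) = 0.02976 × 100.09 = 2.979 g
%CaCO3 = 2.979 / 3.81 × 100 = 78.19%

78.2 %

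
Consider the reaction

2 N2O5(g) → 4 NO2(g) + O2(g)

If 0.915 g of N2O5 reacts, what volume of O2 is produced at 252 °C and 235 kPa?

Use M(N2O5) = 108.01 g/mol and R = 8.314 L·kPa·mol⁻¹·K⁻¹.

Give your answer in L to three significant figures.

n(N2O5) = 0.9150 / 108.01 = 0.008471 mol
n(O2) = (1/2) × 0.008471 = 0.004235 mol
V = nRT/P = 0.004235 × 8.314 × 525.15 / 235 = 0.07868 L

0.0787 L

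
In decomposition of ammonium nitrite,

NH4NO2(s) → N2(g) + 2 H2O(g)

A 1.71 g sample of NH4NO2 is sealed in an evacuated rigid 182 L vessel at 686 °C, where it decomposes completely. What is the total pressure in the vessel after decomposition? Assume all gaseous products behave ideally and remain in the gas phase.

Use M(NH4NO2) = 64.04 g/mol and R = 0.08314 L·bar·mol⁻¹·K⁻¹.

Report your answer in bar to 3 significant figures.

0.0351 bar

n(NH4NO2) = 1.71 / 64.04 = 0.02670 mol
n(gas produced) = (3/1) × 0.02670 = 0.08010 mol
P = nRT/V = 0.08010 × 0.08314 × 959.15 / 182 = 0.03510 bar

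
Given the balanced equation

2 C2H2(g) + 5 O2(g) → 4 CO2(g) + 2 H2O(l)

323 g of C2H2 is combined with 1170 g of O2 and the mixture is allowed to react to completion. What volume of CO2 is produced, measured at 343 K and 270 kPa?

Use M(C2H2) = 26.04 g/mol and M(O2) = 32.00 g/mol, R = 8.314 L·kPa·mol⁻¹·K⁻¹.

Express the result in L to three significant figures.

262 L

n(C2H2) = 323 / 26.04 = 12.40 mol
n(O2) = 1170 / 32.00 = 36.56 mol
For 12.40 mol C2H2, stoichiometry requires (5/2) × 12.40 = 31.00 mol O2; 36.56 mol is available, so C2H2 is limiting.
n(CO2) = (4/2) × 12.40 = 24.80 mol
V(CO2) = nRT/P = 24.80 × 8.314 × 343 / 270 = 261.9 L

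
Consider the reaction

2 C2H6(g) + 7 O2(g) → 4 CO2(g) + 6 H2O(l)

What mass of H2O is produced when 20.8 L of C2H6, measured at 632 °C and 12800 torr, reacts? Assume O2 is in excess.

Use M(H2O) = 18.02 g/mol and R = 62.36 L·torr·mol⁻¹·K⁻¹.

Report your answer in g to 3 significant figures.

255 g

n(C2H6) = PV/RT = (12800 × 20.8) / (62.36 × 905.15) = 4.717 mol
n(H2O) = (6/2) × 4.717 = 14.15 mol
m(H2O) = 14.15 × 18.02 = 255.0 g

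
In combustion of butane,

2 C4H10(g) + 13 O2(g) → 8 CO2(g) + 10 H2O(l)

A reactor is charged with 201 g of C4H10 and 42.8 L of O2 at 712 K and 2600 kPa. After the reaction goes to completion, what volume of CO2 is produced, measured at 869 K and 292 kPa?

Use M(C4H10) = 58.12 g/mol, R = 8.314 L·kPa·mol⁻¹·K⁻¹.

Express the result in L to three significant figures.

n(C4H10) = 201 / 58.12 = 3.458 mol
n(O2) = PV/RT = (2600 × 42.8) / (8.314 × 712) = 18.80 mol
For 3.458 mol C4H10, stoichiometry requires (13/2) × 3.458 = 22.48 mol O2; 18.80 mol is available, so O2 is limiting.
n(CO2) = (8/13) × 18.80 = 11.57 mol
V(CO2) = nRT/P = 11.57 × 8.314 × 869 / 292 = 286.3 L

286 L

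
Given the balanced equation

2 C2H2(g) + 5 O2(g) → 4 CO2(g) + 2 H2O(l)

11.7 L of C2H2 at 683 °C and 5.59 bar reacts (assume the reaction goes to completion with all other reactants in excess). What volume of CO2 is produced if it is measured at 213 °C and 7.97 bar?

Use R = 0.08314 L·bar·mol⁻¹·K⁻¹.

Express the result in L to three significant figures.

n(C2H2) = PV/RT = (5.59 × 11.7) / (0.08314 × 956.15) = 0.8227 mol
n(CO2) = (4/2) × 0.8227 = 1.645 mol
V = nRT/P = 1.645 × 0.08314 × 486.15 / 7.97 = 8.342 L

8.34 L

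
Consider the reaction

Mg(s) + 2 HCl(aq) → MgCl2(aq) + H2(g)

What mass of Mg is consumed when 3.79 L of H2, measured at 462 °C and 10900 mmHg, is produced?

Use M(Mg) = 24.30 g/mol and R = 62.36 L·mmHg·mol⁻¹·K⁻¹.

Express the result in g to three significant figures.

21.9 g

n(H2) = PV/RT = (10900 × 3.79) / (62.36 × 735.15) = 0.9011 mol
n(Mg) = (1/1) × 0.9011 = 0.9011 mol
m(Mg) = 0.9011 × 24.30 = 21.90 g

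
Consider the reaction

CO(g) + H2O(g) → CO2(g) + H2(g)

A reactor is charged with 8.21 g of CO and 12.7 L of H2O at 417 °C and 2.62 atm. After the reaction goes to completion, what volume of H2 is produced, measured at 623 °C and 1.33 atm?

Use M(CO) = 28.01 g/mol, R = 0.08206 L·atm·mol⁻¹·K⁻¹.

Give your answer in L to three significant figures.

16.2 L

n(CO) = 8.21 / 28.01 = 0.2931 mol
n(H2O) = PV/RT = (2.62 × 12.7) / (0.08206 × 690.15) = 0.5875 mol
For 0.2931 mol CO, stoichiometry requires (1/1) × 0.2931 = 0.2931 mol H2O; 0.5875 mol is available, so CO is limiting.
n(H2) = (1/1) × 0.2931 = 0.2931 mol
V(H2) = nRT/P = 0.2931 × 0.08206 × 896.15 / 1.33 = 16.21 L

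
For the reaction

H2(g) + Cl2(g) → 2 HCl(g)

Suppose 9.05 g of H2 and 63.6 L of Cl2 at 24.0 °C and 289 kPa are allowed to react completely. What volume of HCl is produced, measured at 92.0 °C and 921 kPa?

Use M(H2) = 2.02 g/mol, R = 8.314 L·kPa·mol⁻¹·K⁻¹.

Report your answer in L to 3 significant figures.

29.5 L

n(H2) = 9.05 / 2.02 = 4.480 mol
n(Cl2) = PV/RT = (289 × 63.6) / (8.314 × 297.15) = 7.440 mol
For 4.480 mol H2, stoichiometry requires (1/1) × 4.480 = 4.480 mol Cl2; 7.440 mol is available, so H2 is limiting.
n(HCl) = (2/1) × 4.480 = 8.960 mol
V(HCl) = nRT/P = 8.960 × 8.314 × 365.15 / 921 = 29.53 L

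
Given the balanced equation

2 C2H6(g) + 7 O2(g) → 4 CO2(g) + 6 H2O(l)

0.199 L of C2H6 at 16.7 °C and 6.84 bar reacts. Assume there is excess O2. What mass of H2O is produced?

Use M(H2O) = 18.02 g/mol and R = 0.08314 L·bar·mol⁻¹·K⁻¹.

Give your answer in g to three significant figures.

3.05 g

n(C2H6) = PV/RT = (6.84 × 0.199) / (0.08314 × 289.85) = 0.05648 mol
n(H2O) = (6/2) × 0.05648 = 0.1694 mol
m(H2O) = 0.1694 × 18.02 = 3.053 g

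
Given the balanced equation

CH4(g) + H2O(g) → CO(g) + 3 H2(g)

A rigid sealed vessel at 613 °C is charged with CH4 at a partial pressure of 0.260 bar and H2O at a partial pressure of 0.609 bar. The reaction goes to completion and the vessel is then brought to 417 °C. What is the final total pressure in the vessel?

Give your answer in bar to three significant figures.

Because the vessel is rigid and T is held at 613 °C, work the stoichiometry in partial pressures (P_i = n_iRT/V).
P(H2O) required for 0.260 bar of CH4 = (1/1) × 0.260 = 0.2600 bar; available 0.609 bar, so CH4 is limiting.
P(H2O) remaining = 0.609 − (1/1) × 0.260 = 0.3490 bar
P(gaseous products) = (1+3)/1 × 0.260 = 1.040 bar
P_total at 613 °C = 0.3490 + 1.040 = 1.389 bar
Scaling to 417 °C: P = 1.389 × 690.15/886.15 = 1.082 bar

1.08 bar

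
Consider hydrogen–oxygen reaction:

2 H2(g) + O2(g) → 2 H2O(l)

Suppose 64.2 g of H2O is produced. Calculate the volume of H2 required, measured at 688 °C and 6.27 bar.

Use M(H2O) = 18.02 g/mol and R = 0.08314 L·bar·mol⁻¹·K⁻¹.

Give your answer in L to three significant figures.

n(H2O) = 64.20 / 18.02 = 3.563 mol
n(H2) = (2/2) × 3.563 = 3.563 mol
V = nRT/P = 3.563 × 0.08314 × 961.15 / 6.27 = 45.41 L

45.4 L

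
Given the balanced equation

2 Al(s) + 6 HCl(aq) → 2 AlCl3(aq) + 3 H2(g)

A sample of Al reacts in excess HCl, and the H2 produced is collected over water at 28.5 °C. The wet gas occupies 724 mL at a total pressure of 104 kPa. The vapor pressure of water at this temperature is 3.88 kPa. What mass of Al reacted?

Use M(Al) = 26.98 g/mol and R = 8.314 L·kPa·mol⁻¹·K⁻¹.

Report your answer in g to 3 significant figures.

P(H2) = 104 − 3.88 = 100.1 kPa
n(H2) = PV/RT = (100.1 × 0.7240) / (8.314 × 301.65) = 0.02890 mol
n(Al) = (2/3) × 0.02890 = 0.01927 mol
m(Al) = 0.01927 × 26.98 = 0.5199 g

0.520 g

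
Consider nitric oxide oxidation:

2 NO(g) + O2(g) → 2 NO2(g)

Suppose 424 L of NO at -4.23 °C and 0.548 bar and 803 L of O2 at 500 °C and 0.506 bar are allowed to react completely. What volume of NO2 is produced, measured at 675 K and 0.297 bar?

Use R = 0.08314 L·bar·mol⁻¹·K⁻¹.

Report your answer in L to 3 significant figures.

n(NO) = PV/RT = (0.548 × 424) / (0.08314 × 268.92) = 10.39 mol
n(O2) = PV/RT = (0.506 × 803) / (0.08314 × 773.15) = 6.321 mol
For 10.39 mol NO, stoichiometry requires (1/2) × 10.39 = 5.195 mol O2; 6.321 mol is available, so NO is limiting.
n(NO2) = (2/2) × 10.39 = 10.39 mol
V(NO2) = nRT/P = 10.39 × 0.08314 × 675 / 0.297 = 1963 L

1960 L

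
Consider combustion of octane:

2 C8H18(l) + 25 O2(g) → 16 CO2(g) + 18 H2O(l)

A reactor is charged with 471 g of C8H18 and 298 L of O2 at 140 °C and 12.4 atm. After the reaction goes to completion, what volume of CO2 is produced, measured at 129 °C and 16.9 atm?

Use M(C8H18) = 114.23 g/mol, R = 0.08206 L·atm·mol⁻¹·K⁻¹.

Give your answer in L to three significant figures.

64.4 L

n(C8H18) = 471 / 114.23 = 4.123 mol
n(O2) = PV/RT = (12.4 × 298) / (0.08206 × 413.15) = 109.0 mol
For 4.123 mol C8H18, stoichiometry requires (25/2) × 4.123 = 51.54 mol O2; 109.0 mol is available, so C8H18 is limiting.
n(CO2) = (16/2) × 4.123 = 32.98 mol
V(CO2) = nRT/P = 32.98 × 0.08206 × 402.15 / 16.9 = 64.40 L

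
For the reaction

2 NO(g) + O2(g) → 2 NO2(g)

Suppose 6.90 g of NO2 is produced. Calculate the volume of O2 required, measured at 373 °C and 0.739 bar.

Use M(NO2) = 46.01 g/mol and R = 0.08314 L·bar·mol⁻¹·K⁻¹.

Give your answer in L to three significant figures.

n(NO2) = 6.900 / 46.01 = 0.1500 mol
n(O2) = (1/2) × 0.1500 = 0.07500 mol
V = nRT/P = 0.07500 × 0.08314 × 646.15 / 0.739 = 5.452 L

5.45 L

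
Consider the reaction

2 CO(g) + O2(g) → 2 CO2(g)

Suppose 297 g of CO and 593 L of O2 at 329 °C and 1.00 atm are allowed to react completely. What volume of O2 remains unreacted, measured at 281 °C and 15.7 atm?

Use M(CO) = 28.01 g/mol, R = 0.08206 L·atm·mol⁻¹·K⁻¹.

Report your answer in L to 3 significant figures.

19.4 L

n(CO) = 297 / 28.01 = 10.60 mol
n(O2) = PV/RT = (1.00 × 593) / (0.08206 × 602.15) = 12.00 mol
For 10.60 mol CO, stoichiometry requires (1/2) × 10.60 = 5.300 mol O2; 12.00 mol is available, so CO is limiting.
n(O2) consumed = (1/2) × 10.60 = 5.300 mol; remaining = 12.00 − 5.300 = 6.700 mol
V(O2) = nRT/P = 6.700 × 0.08206 × 554.15 / 15.7 = 19.41 L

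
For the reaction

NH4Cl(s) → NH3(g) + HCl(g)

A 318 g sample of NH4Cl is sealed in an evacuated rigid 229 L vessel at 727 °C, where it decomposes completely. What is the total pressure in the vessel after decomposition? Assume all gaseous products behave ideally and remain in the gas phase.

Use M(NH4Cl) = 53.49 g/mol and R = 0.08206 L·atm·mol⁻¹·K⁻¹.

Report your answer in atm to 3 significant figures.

n(NH4Cl) = 318 / 53.49 = 5.945 mol
n(gas produced) = (2/1) × 5.945 = 11.89 mol
P = nRT/V = 11.89 × 0.08206 × 1000.15 / 229 = 4.261 atm

4.26 atm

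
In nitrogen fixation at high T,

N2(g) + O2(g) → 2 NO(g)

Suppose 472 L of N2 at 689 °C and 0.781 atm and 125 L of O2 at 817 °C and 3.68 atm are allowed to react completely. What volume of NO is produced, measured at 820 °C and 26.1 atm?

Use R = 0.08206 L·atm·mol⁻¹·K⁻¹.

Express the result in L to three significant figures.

32.1 L

n(N2) = PV/RT = (0.781 × 472) / (0.08206 × 962.15) = 4.669 mol
n(O2) = PV/RT = (3.68 × 125) / (0.08206 × 1090.15) = 5.142 mol
For 4.669 mol N2, stoichiometry requires (1/1) × 4.669 = 4.669 mol O2; 5.142 mol is available, so N2 is limiting.
n(NO) = (2/1) × 4.669 = 9.338 mol
V(NO) = nRT/P = 9.338 × 0.08206 × 1093.15 / 26.1 = 32.09 L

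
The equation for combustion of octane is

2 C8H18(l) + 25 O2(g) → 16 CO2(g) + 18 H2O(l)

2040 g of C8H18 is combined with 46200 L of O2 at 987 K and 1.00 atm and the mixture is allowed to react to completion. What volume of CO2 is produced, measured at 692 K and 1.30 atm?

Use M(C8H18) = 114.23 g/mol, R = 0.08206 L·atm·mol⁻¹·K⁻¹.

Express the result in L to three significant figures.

n(C8H18) = 2040 / 114.23 = 17.86 mol
n(O2) = PV/RT = (1.00 × 46200) / (0.08206 × 987) = 570.4 mol
For 17.86 mol C8H18, stoichiometry requires (25/2) × 17.86 = 223.2 mol O2; 570.4 mol is available, so C8H18 is limiting.
n(CO2) = (16/2) × 17.86 = 142.9 mol
V(CO2) = nRT/P = 142.9 × 0.08206 × 692 / 1.30 = 6242 L

6240 L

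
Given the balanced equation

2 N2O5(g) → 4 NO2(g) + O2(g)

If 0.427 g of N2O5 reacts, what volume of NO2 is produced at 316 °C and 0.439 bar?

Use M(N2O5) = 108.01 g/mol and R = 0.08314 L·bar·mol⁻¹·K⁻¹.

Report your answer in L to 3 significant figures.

0.882 L

n(N2O5) = 0.4270 / 108.01 = 0.003953 mol
n(NO2) = (4/2) × 0.003953 = 0.007906 mol
V = nRT/P = 0.007906 × 0.08314 × 589.15 / 0.439 = 0.8821 L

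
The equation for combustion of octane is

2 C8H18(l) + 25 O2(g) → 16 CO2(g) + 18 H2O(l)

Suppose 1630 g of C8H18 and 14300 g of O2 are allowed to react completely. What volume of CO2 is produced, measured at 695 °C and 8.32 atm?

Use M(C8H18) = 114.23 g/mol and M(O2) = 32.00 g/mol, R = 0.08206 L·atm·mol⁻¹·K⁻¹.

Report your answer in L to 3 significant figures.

n(C8H18) = 1630 / 114.23 = 14.27 mol
n(O2) = 14300 / 32.00 = 446.9 mol
For 14.27 mol C8H18, stoichiometry requires (25/2) × 14.27 = 178.4 mol O2; 446.9 mol is available, so C8H18 is limiting.
n(CO2) = (16/2) × 14.27 = 114.2 mol
V(CO2) = nRT/P = 114.2 × 0.08206 × 968.15 / 8.32 = 1090 L

1090 L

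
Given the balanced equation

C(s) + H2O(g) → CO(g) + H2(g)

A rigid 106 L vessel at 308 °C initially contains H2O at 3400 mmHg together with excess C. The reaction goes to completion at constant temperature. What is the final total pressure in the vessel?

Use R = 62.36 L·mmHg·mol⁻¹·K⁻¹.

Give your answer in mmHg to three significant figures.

Rigid vessel, constant T ⇒ P scales with total gas moles (1 → 2).
P_final = (2/1) × 3400 = 6800 mmHg

6800 mmHg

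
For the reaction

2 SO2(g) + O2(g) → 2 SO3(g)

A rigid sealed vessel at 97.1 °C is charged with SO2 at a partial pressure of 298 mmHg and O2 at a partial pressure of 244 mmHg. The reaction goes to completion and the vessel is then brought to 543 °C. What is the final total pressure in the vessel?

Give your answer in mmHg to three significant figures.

At constant V, partial pressures at 97.1 °C are proportional to moles, so apply stoichiometry directly to pressures.
P(O2) required for 298 mmHg of SO2 = (1/2) × 298 = 149.0 mmHg; available 244 mmHg, so SO2 is limiting.
P(O2) remaining = 244 − (1/2) × 298 = 95.00 mmHg
P(gaseous products) = (2)/2 × 298 = 298.0 mmHg
P_total at 97.1 °C = 95.00 + 298.0 = 393.0 mmHg
Scaling to 543 °C: P = 393.0 × 816.15/370.25 = 866.3 mmHg

866 mmHg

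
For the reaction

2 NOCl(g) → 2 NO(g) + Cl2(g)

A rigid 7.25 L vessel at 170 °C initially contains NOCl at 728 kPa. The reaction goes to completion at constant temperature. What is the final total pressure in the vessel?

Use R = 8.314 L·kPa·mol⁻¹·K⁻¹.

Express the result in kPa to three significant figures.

At constant T and V, P ∝ n(gas): 2 mol gas → 3 mol gas.
P_final = (3/2) × 728 = 1092 kPa

1090 kPa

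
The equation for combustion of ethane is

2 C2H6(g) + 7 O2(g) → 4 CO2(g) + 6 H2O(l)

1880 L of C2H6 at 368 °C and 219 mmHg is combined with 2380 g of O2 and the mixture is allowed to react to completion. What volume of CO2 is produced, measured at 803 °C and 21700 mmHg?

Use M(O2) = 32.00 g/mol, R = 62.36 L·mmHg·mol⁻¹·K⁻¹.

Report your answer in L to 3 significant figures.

n(C2H6) = PV/RT = (219 × 1880) / (62.36 × 641.15) = 10.30 mol
n(O2) = 2380 / 32.00 = 74.38 mol
For 10.30 mol C2H6, stoichiometry requires (7/2) × 10.30 = 36.05 mol O2; 74.38 mol is available, so C2H6 is limiting.
n(CO2) = (4/2) × 10.30 = 20.60 mol
V(CO2) = nRT/P = 20.60 × 62.36 × 1076.15 / 21700 = 63.71 L

63.7 L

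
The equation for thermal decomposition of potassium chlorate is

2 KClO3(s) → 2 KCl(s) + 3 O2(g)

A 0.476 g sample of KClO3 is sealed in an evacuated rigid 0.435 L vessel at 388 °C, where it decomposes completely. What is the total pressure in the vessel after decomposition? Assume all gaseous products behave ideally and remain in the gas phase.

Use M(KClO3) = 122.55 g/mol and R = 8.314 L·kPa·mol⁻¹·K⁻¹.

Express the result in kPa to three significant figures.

n(KClO3) = 0.476 / 122.55 = 0.003884 mol
n(gas produced) = (3/2) × 0.003884 = 0.005826 mol
P = nRT/V = 0.005826 × 8.314 × 661.15 / 0.435 = 73.62 kPa

73.6 kPa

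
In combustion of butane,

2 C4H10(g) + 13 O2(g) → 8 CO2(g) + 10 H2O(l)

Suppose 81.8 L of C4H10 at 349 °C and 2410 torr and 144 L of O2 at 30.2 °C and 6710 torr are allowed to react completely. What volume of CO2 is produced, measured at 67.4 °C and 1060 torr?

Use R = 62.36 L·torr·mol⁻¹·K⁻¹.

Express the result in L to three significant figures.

n(C4H10) = PV/RT = (2410 × 81.8) / (62.36 × 622.15) = 5.081 mol
n(O2) = PV/RT = (6710 × 144) / (62.36 × 303.35) = 51.08 mol
For 5.081 mol C4H10, stoichiometry requires (13/2) × 5.081 = 33.03 mol O2; 51.08 mol is available, so C4H10 is limiting.
n(CO2) = (8/2) × 5.081 = 20.32 mol
V(CO2) = nRT/P = 20.32 × 62.36 × 340.55 / 1060 = 407.1 L

407 L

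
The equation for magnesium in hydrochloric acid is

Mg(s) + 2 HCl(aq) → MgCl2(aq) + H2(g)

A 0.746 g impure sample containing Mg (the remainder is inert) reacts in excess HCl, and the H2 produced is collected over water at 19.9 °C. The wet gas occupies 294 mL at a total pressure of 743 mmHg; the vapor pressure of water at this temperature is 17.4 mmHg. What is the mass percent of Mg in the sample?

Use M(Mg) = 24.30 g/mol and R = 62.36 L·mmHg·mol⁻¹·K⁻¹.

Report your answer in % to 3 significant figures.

38.0 %

P(H2) = 743 − 17.4 = 725.6 mmHg
n(H2) = PV/RT = (725.6 × 0.2940) / (62.36 × 293.05) = 0.01167 mol
n(Mg) = (1/1) × 0.01167 = 0.01167 mol
m(Mg) = 0.01167 × 24.30 = 0.2836 g
%Mg = 0.2836 / 0.746 × 100 = 38.02%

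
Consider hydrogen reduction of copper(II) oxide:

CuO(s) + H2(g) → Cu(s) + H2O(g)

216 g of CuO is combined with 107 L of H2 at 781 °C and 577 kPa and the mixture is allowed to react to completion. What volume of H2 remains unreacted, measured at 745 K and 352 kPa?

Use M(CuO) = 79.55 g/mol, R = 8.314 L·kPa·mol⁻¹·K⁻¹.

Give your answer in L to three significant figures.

n(CuO) = 216 / 79.55 = 2.715 mol
n(H2) = PV/RT = (577 × 107) / (8.314 × 1054.15) = 7.044 mol
For 2.715 mol CuO, stoichiometry requires (1/1) × 2.715 = 2.715 mol H2; 7.044 mol is available, so CuO is limiting.
n(H2) consumed = (1/1) × 2.715 = 2.715 mol; remaining = 7.044 − 2.715 = 4.329 mol
V(H2) = nRT/P = 4.329 × 8.314 × 745 / 352 = 76.17 L

76.2 L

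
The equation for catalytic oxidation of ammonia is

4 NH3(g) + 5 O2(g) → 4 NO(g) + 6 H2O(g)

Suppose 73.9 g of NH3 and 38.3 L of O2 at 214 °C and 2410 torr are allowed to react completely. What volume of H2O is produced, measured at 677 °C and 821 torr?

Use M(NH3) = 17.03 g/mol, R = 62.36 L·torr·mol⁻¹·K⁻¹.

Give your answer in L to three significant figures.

263 L

n(NH3) = 73.9 / 17.03 = 4.339 mol
n(O2) = PV/RT = (2410 × 38.3) / (62.36 × 487.15) = 3.038 mol
For 4.339 mol NH3, stoichiometry requires (5/4) × 4.339 = 5.424 mol O2; 3.038 mol is available, so O2 is limiting.
n(H2O) = (6/5) × 3.038 = 3.646 mol
V(H2O) = nRT/P = 3.646 × 62.36 × 950.15 / 821 = 263.1 L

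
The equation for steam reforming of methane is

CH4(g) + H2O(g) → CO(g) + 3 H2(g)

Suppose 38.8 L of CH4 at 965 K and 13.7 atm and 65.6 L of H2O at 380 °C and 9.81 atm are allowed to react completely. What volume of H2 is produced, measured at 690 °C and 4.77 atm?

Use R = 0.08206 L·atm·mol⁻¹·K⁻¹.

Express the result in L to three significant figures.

n(CH4) = PV/RT = (13.7 × 38.8) / (0.08206 × 965) = 6.713 mol
n(H2O) = PV/RT = (9.81 × 65.6) / (0.08206 × 653.15) = 12.01 mol
For 6.713 mol CH4, stoichiometry requires (1/1) × 6.713 = 6.713 mol H2O; 12.01 mol is available, so CH4 is limiting.
n(H2) = (3/1) × 6.713 = 20.14 mol
V(H2) = nRT/P = 20.14 × 0.08206 × 963.15 / 4.77 = 333.7 L

334 L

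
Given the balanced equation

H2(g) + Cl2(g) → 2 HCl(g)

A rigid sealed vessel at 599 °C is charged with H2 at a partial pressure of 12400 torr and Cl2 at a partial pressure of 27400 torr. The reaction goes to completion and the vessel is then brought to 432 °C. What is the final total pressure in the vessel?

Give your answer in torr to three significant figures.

Because the vessel is rigid and T is held at 599 °C, work the stoichiometry in partial pressures (P_i = n_iRT/V).
P(Cl2) required for 12400 torr of H2 = (1/1) × 12400 = 12400 torr; available 27400 torr, so H2 is limiting.
P(Cl2) remaining = 27400 − (1/1) × 12400 = 15000 torr
P(gaseous products) = (2)/1 × 12400 = 24800 torr
P_total at 599 °C = 15000 + 24800 = 39800 torr
Scaling to 432 °C: P = 39800 × 705.15/872.15 = 32180 torr

32200 torr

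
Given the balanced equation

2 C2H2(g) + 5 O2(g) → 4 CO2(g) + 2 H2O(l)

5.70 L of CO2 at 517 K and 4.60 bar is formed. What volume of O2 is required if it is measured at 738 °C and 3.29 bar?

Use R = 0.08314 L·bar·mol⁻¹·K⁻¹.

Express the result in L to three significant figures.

n(CO2) = PV/RT = (4.60 × 5.70) / (0.08314 × 517) = 0.6100 mol
n(O2) = (5/4) × 0.6100 = 0.7625 mol
V = nRT/P = 0.7625 × 0.08314 × 1011.15 / 3.29 = 19.48 L

19.5 L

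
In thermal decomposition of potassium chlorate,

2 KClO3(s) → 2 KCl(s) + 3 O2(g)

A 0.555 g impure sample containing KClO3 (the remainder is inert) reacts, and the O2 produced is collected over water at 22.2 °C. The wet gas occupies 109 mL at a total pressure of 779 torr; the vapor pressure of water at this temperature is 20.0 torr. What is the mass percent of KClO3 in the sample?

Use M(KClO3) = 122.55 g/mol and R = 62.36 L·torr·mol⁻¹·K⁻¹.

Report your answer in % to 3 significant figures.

P(O2) = 779 − 20.0 = 759.0 torr
n(O2) = PV/RT = (759.0 × 0.1090) / (62.36 × 295.35) = 0.004492 mol
n(KClO3) = (2/3) × 0.004492 = 0.002995 mol
m(KClO3) = 0.002995 × 122.55 = 0.3670 g
%KClO3 = 0.3670 / 0.555 × 100 = 66.13%

66.1 %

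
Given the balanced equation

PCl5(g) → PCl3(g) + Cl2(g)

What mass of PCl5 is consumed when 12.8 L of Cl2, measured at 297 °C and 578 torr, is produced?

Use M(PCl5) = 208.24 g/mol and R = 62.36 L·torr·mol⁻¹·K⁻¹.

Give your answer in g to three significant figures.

n(Cl2) = PV/RT = (578 × 12.8) / (62.36 × 570.15) = 0.2081 mol
n(PCl5) = (1/1) × 0.2081 = 0.2081 mol
m(PCl5) = 0.2081 × 208.24 = 43.33 g

43.3 g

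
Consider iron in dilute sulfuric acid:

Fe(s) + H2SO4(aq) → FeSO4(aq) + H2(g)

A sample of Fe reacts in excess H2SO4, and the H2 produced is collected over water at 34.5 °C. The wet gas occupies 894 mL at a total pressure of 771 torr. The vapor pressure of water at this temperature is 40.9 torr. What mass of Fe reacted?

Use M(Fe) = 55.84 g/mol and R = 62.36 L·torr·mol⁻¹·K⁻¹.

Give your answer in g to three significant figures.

1.90 g

P(H2) = 771 − 40.9 = 730.1 torr
n(H2) = PV/RT = (730.1 × 0.8940) / (62.36 × 307.65) = 0.03402 mol
n(Fe) = (1/1) × 0.03402 = 0.03402 mol
m(Fe) = 0.03402 × 55.84 = 1.900 g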